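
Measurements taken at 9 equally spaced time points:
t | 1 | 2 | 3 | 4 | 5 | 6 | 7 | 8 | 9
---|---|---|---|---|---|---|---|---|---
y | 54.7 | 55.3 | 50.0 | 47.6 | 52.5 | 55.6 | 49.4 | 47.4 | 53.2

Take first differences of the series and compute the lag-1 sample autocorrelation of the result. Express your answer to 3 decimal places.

First differences Δy: 0.6, -5.3, -2.4, 4.9, 3.1, -6.2, -2.0, 5.8
Mean of differences = -0.1875
Numerator Σ(Δy_t−Δȳ)(Δy_{t+1}−Δȳ) = -6.9664
Denominator Σ(Δy_t−Δȳ)² = 143.6288
r_1(Δy) = -6.9664 / 143.6288 = -0.049

-0.049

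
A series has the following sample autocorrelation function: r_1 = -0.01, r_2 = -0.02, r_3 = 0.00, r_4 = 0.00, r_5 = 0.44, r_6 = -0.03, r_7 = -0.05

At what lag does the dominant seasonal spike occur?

The largest autocorrelation is r_5 = 0.44; the remaining lags stay at or below 0.00.
The dominant spike at lag 5 indicates a seasonal period of 5.

5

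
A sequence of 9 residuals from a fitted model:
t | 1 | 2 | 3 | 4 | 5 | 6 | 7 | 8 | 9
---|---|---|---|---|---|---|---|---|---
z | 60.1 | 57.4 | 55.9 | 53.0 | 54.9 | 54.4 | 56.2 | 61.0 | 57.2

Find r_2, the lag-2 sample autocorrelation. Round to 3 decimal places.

-0.089

Mean z̄ = (60.1 + 57.4 + 55.9 + 53.0 + 54.9 + 54.4 + 56.2 + 61.0 + 57.2)/9 = 56.6778
Numerator Σ_{t=1}^{7}(z_t−z̄)(z_{t+2}−z̄) = -4.8032
Denominator Σ(z_t−z̄)² = 53.8956
r_2 = -4.8032 / 53.8956 = -0.089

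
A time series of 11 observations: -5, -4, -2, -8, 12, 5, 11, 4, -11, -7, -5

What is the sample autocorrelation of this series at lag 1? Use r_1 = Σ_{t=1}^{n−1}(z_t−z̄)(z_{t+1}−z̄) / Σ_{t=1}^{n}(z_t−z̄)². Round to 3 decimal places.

0.290

Mean z̄ = (-5 − 4 − 2 − 8 + 12 + 5 + 11 + 4 − 11 − 7 − 5)/11 = -0.9091
Numerator Σ_{t=1}^{10}(z_t−z̄)(z_{t+1}−z̄) = 174.1736
Denominator Σ(z_t−z̄)² = 600.9091
r_1 = 174.1736 / 600.9091 = 0.290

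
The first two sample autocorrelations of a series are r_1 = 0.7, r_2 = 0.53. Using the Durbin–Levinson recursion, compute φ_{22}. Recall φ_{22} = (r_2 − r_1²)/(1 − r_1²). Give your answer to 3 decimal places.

0.078

φ_{22} = (r_2 − r_1²) / (1 − r_1²)
r_1² = (0.7)² = 0.49
Numerator = 0.53 − 0.4900 = 0.0400; denominator = 1 − 0.4900 = 0.5100
φ_{22} = 0.0400 / 0.5100 = 0.078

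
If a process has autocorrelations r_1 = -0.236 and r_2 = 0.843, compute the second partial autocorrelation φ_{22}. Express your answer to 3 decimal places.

φ_{22} = (r_2 − r_1²) / (1 − r_1²)
r_1² = (-0.236)² = 0.055696
Numerator = 0.843 − 0.0557 = 0.7873; denominator = 1 − 0.0557 = 0.9443
φ_{22} = 0.7873 / 0.9443 = 0.834

0.834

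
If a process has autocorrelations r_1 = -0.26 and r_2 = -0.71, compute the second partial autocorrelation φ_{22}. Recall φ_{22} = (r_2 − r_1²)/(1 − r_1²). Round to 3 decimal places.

φ_{22} = (r_2 − r_1²) / (1 − r_1²)
r_1² = (-0.26)² = 0.0676
Numerator = -0.71 − 0.0676 = -0.7776; denominator = 1 − 0.0676 = 0.9324
φ_{22} = -0.7776 / 0.9324 = -0.834

-0.834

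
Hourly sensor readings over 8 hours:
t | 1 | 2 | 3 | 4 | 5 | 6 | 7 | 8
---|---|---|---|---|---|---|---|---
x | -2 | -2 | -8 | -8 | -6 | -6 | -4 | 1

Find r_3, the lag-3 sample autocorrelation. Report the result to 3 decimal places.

-0.232

Mean x̄ = (-2 − 2 − 8 − 8 − 6 − 6 − 4 + 1)/8 = -4.3750
Σ(x_t−x̄)(x_{t+3}−x̄) = (-8.6094) + (-3.8594) + (5.8906) + (-1.3594) + (-8.7344) = -16.6719
Denominator Σ(x_t−x̄)² = 71.8750
r_3 = -16.6719 / 71.8750 = -0.232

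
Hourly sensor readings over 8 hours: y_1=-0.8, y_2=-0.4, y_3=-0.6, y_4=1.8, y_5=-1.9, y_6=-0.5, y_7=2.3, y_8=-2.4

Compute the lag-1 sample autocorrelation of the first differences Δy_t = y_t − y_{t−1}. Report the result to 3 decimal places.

-0.455

First differences Δy: 0.4, -0.2, 2.4, -3.7, 1.4, 2.8, -4.7
Mean of differences = -0.2286
Numerator Σ(Δy_t−Δȳ)(Δy_{t+1}−Δȳ) = -23.2951
Denominator Σ(Δy_t−Δȳ)² = 51.1743
r_1(Δy) = -23.2951 / 51.1743 = -0.455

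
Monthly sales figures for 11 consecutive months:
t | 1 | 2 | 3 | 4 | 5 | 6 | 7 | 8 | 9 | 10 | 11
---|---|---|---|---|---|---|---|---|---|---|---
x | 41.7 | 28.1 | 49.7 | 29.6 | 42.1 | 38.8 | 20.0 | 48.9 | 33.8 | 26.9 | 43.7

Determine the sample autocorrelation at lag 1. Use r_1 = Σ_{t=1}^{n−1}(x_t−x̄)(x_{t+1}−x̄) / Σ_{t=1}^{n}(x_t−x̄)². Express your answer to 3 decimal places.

Mean x̄ = (41.7 + 28.1 + 49.7 + 29.6 + 42.1 + 38.8 + 20.0 + 48.9 + 33.8 + 26.9 + 43.7)/11 = 36.6636
Numerator Σ_{t=1}^{10}(x_t−x̄)(x_{t+1}−x̄) = -588.9222
Denominator Σ(x_t−x̄)² = 933.1055
r_1 = -588.9222 / 933.1055 = -0.631

-0.631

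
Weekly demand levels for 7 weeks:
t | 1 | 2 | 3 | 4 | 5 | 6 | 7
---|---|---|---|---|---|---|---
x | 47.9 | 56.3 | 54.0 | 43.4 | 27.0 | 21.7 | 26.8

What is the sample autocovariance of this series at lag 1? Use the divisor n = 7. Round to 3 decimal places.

Mean x̄ = (47.9 + 56.3 + 54.0 + 43.4 + 27.0 + 21.7 + 26.8)/7 = 39.5857
Σ_{t=1}^{6}(x_t−x̄)(x_{t+1}−x̄) = 840.6527
γ_1 = 840.6527 / 7 = 120.093

120.093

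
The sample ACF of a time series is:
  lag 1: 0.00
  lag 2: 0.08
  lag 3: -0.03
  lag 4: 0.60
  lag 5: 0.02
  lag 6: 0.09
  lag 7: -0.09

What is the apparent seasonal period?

4

The largest autocorrelation is r_4 = 0.60; the remaining lags stay at or below 0.09.
The dominant spike at lag 4 indicates a seasonal period of 4.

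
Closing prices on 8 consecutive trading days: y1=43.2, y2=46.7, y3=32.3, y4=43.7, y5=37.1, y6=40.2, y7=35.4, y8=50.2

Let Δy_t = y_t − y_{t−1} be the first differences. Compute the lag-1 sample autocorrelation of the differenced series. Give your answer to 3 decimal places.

First differences Δy: 3.5, -14.4, 11.4, -6.6, 3.1, -4.8, 14.8
Mean of differences = 1.0000
Numerator Σ(Δy_t−Δȳ)(Δy_{t+1}−Δȳ) = -385.8800
Denominator Σ(Δy_t−Δȳ)² = 637.8200
r_1(Δy) = -385.8800 / 637.8200 = -0.605

-0.605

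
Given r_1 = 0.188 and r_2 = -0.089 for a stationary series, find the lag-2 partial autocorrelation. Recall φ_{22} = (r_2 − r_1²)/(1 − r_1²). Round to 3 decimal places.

φ_{22} = (r_2 − r_1²) / (1 − r_1²)
r_1² = (0.188)² = 0.035344
Numerator = -0.089 − 0.0353 = -0.1243; denominator = 1 − 0.0353 = 0.9647
φ_{22} = -0.1243 / 0.9647 = -0.129

-0.129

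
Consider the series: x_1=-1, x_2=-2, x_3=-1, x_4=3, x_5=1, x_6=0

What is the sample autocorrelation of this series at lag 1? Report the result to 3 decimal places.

Mean x̄ = (-1 − 2 − 1 + 3 + 1 + 0)/6 = 0.0000
Σ(x_t−x̄)(x_{t+1}−x̄) = (2.0000) + (2.0000) + (-3.0000) + (3.0000) + (0.0000) = 4.0000
Denominator Σ(x_t−x̄)² = 16.0000
r_1 = 4.0000 / 16.0000 = 0.250

0.250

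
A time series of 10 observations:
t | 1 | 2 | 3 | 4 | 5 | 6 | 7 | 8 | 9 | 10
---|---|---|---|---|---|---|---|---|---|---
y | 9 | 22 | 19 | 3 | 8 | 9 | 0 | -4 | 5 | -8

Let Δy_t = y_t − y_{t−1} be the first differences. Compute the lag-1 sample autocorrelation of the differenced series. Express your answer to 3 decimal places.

First differences Δy: 13, -3, -16, 5, 1, -9, -4, 9, -13
Mean of differences = -1.8889
Numerator Σ(Δy_t−Δȳ)(Δy_{t+1}−Δȳ) = -227.6790
Denominator Σ(Δy_t−Δȳ)² = 774.8889
r_1(Δy) = -227.6790 / 774.8889 = -0.294

-0.294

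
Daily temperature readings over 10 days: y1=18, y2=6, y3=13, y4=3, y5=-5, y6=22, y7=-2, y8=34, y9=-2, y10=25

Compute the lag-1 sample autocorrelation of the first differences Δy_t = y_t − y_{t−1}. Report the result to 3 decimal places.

-0.817

First differences Δy: -12, 7, -10, -8, 27, -24, 36, -36, 27
Mean of differences = 0.7778
Numerator Σ(Δy_t−Δȳ)(Δy_{t+1}−Δȳ) = -4064.3827
Denominator Σ(Δy_t−Δȳ)² = 4977.5556
r_1(Δy) = -4064.3827 / 4977.5556 = -0.817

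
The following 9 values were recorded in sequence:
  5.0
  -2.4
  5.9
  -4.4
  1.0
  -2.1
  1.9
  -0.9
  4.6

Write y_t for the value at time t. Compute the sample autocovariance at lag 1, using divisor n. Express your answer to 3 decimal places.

Mean ȳ = (5.0 − 2.4 + 5.9 − 4.4 + 1.0 − 2.1 + 1.9 − 0.9 + 4.6)/9 = 0.9556
Σ_{t=1}^{8}(y_t−ȳ)(y_{t+1}−ȳ) = -68.4175
γ_1 = -68.4175 / 9 = -7.602

-7.602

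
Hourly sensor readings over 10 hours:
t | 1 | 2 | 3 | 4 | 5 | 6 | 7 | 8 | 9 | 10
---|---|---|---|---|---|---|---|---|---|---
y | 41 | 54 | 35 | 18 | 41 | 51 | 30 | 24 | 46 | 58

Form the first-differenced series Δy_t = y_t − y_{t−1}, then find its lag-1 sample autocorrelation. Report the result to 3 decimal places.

First differences Δy: 13, -19, -17, 23, 10, -21, -6, 22, 12
Mean of differences = 1.8889
Numerator Σ(Δy_t−Δȳ)(Δy_{t+1}−Δȳ) = -25.4568
Denominator Σ(Δy_t−Δȳ)² = 2520.8889
r_1(Δy) = -25.4568 / 2520.8889 = -0.010

-0.010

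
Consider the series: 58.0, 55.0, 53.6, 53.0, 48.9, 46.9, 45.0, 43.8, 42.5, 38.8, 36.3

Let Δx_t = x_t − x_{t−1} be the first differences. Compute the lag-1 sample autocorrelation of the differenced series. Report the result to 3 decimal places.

-0.210

First differences Δx: -3.0, -1.4, -0.6, -4.1, -2.0, -1.9, -1.2, -1.3, -3.7, -2.5
Mean of differences = -2.1700
Numerator Σ(Δx_t−Δx̄)(Δx_{t+1}−Δx̄) = -2.4629
Denominator Σ(Δx_t−Δx̄)² = 11.7210
r_1(Δx) = -2.4629 / 11.7210 = -0.210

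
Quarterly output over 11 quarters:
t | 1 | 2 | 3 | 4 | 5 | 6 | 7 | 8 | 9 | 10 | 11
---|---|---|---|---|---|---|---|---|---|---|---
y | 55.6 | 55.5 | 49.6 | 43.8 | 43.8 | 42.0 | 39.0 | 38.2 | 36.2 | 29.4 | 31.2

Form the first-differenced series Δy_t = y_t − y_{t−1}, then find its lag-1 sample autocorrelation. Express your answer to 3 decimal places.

-0.320

First differences Δy: -0.1, -5.9, -5.8, 0.0, -1.8, -3.0, -0.8, -2.0, -6.8, 1.8
Mean of differences = -2.4400
Numerator Σ(Δy_t−Δȳ)(Δy_{t+1}−Δȳ) = -24.0676
Denominator Σ(Δy_t−Δȳ)² = 75.2840
r_1(Δy) = -24.0676 / 75.2840 = -0.320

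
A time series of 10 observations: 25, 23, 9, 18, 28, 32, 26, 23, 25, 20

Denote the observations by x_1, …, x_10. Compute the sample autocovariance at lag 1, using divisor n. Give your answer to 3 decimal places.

11.099

Mean x̄ = (25 + 23 + 9 + 18 + 28 + 32 + 26 + 23 + 25 + 20)/10 = 22.9000
Σ_{t=1}^{9}(x_t−x̄)(x_{t+1}−x̄) = 110.9900
γ_1 = 110.9900 / 10 = 11.099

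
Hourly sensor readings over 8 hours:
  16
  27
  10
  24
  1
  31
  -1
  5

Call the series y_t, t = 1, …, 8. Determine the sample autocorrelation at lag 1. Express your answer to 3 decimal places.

-0.511

Mean ȳ = (16 + 27 + 10 + 24 + 1 + 31 − 1 + 5)/8 = 14.1250
Σ(y_t−ȳ)(y_{t+1}−ȳ) = (24.1406) + (-53.1094) + (-40.7344) + (-129.6094) + (-221.4844) + (-255.2344) + (138.0156) = -538.0156
Denominator Σ(y_t−ȳ)² = 1052.8750
r_1 = -538.0156 / 1052.8750 = -0.511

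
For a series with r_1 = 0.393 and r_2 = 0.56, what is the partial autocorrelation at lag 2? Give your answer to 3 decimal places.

φ_{22} = (r_2 − r_1²) / (1 − r_1²)
r_1² = (0.393)² = 0.154449
Numerator = 0.56 − 0.1544 = 0.4056; denominator = 1 − 0.1544 = 0.8456
φ_{22} = 0.4056 / 0.8456 = 0.480

0.480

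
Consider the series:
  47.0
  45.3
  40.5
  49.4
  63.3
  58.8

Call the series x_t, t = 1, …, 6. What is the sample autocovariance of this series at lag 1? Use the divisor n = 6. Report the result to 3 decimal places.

Mean x̄ = (47.0 + 45.3 + 40.5 + 49.4 + 63.3 + 58.8)/6 = 50.7167
Deviations: -3.7167, -5.4167, -10.2167, -1.3167, 12.5833, 8.0833
Σ_{t=1}^{5}(x_t−x̄)(x_{t+1}−x̄) = 174.0714
γ_1 = 174.0714 / 6 = 29.012

29.012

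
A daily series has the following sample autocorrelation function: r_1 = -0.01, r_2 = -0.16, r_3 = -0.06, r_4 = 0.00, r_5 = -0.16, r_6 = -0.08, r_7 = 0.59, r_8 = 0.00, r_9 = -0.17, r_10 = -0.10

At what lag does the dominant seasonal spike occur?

The largest autocorrelation is r_7 = 0.59; the remaining lags stay at or below 0.00.
The dominant spike at lag 7 indicates a seasonal period of 7.

7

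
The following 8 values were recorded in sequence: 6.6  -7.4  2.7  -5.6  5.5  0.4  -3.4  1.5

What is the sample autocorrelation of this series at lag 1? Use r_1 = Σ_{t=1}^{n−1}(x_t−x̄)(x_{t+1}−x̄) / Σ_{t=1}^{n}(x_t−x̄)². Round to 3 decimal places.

Mean x̄ = (6.6 − 7.4 + 2.7 − 5.6 + 5.5 + 0.4 − 3.4 + 1.5)/8 = 0.0375
Σ(x_t−x̄)(x_{t+1}−x̄) = (-48.8086) + (-19.8023) + (-15.0098) + (-30.7948) + (1.9802) + (-1.2461) + (-5.0273) = -118.7089
Denominator Σ(x_t−x̄)² = 181.1788
r_1 = -118.7089 / 181.1788 = -0.655

-0.655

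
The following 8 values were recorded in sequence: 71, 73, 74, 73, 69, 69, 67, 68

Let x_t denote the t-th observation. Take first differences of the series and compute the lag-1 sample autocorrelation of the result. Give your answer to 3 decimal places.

0.010

First differences Δx: 2, 1, -1, -4, 0, -2, 1
Mean of differences = -0.4286
Numerator Σ(Δx_t−Δx̄)(Δx_{t+1}−Δx̄) = 0.2449
Denominator Σ(Δx_t−Δx̄)² = 25.7143
r_1(Δx) = 0.2449 / 25.7143 = 0.010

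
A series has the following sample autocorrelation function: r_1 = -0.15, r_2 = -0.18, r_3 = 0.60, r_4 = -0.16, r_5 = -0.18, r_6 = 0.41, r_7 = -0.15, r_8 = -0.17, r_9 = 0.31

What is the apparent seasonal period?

The largest autocorrelation is r_3 = 0.60, with weaker echoes at lags 6 (0.41) and 9 (0.31); the remaining lags stay at or below -0.15.
The dominant spike at lag 3 indicates a seasonal period of 3.

3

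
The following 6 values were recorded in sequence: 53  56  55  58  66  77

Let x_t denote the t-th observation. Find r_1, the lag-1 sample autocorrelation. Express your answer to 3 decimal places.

0.365

Mean x̄ = (53 + 56 + 55 + 58 + 66 + 77)/6 = 60.8333
Deviations from mean: -7.8333, -4.8333, -5.8333, -2.8333, 5.1667, 16.1667
Numerator Σ_{t=1}^{5}(x_t−x̄)(x_{t+1}−x̄) = 151.4722
Denominator Σ(x_t−x̄)² = 414.8333
r_1 = 151.4722 / 414.8333 = 0.365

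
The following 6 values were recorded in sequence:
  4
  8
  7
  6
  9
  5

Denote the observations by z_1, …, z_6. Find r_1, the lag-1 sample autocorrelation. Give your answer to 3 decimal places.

-0.471

Mean z̄ = (4 + 8 + 7 + 6 + 9 + 5)/6 = 6.5000
Deviations from mean: -2.5000, 1.5000, 0.5000, -0.5000, 2.5000, -1.5000
Numerator Σ_{t=1}^{5}(z_t−z̄)(z_{t+1}−z̄) = -8.2500
Denominator Σ(z_t−z̄)² = 17.5000
r_1 = -8.2500 / 17.5000 = -0.471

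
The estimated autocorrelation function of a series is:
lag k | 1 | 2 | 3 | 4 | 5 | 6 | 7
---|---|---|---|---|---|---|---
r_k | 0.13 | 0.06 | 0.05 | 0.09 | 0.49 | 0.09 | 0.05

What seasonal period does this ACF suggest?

5

The largest autocorrelation is r_5 = 0.49; the remaining lags stay at or below 0.13.
The dominant spike at lag 5 indicates a seasonal period of 5.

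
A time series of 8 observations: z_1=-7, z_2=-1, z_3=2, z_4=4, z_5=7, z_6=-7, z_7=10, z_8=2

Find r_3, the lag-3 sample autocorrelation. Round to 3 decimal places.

-0.052

Mean z̄ = (-7 − 1 + 2 + 4 + 7 − 7 + 10 + 2)/8 = 1.2500
Deviations from mean: -8.2500, -2.2500, 0.7500, 2.7500, 5.7500, -8.2500, 8.7500, 0.7500
Numerator Σ_{t=1}^{5}(z_t−z̄)(z_{t+3}−z̄) = -13.4375
Denominator Σ(z_t−z̄)² = 259.5000
r_3 = -13.4375 / 259.5000 = -0.052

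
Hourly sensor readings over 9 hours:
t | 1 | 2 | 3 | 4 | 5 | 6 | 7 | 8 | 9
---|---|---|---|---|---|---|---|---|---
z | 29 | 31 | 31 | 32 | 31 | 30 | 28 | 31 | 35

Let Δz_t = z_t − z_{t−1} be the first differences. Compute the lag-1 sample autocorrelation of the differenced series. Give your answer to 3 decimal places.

First differences Δz: 2, 0, 1, -1, -1, -2, 3, 4
Mean of differences = 0.7500
Numerator Σ(Δz_t−Δz̄)(Δz_{t+1}−Δz̄) = 7.4375
Denominator Σ(Δz_t−Δz̄)² = 31.5000
r_1(Δz) = 7.4375 / 31.5000 = 0.236

0.236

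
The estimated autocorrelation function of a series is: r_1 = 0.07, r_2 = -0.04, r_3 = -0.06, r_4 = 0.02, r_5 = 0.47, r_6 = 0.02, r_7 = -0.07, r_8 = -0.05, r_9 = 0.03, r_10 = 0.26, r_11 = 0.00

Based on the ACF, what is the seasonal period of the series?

5

The largest autocorrelation is r_5 = 0.47, with a weaker echo at lag 10 (0.26); the remaining lags stay at or below 0.07.
The dominant spike at lag 5 indicates a seasonal period of 5.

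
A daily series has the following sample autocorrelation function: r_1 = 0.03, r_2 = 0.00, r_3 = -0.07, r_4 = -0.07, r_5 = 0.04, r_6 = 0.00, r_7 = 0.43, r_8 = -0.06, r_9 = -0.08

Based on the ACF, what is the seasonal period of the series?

The largest autocorrelation is r_7 = 0.43; the remaining lags stay at or below 0.04.
The dominant spike at lag 7 indicates a seasonal period of 7.

7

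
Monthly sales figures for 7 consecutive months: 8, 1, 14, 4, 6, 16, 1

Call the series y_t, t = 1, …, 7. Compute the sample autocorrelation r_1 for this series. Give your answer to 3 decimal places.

Mean ȳ = (8 + 1 + 14 + 4 + 6 + 16 + 1)/7 = 7.1429
Deviations from mean: 0.8571, -6.1429, 6.8571, -3.1429, -1.1429, 8.8571, -6.1429
Σ(y_t−ȳ)(y_{t+1}−ȳ) = (-5.2653) + (-42.1224) + (-21.5510) + (3.5918) + (-10.1224) + (-54.4082) = -129.8776
Denominator Σ(y_t−ȳ)² = 212.8571
r_1 = -129.8776 / 212.8571 = -0.610

-0.610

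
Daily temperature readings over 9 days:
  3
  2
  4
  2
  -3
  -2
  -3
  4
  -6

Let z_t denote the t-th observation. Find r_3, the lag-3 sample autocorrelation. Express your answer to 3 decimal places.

Mean z̄ = (3 + 2 + 4 + 2 − 3 − 2 − 3 + 4 − 6)/9 = 0.1111
Σ(z_t−z̄)(z_{t+3}−z̄) = (5.4568) + (-5.8765) + (-8.2099) + (-5.8765) + (-12.0988) + (12.9012) = -13.7037
Denominator Σ(z_t−z̄)² = 106.8889
r_3 = -13.7037 / 106.8889 = -0.128

-0.128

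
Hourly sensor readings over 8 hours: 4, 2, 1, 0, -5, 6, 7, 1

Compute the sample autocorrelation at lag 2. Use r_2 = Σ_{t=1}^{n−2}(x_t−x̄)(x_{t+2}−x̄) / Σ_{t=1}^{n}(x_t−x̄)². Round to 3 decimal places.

-0.420

Mean x̄ = (4 + 2 + 1 + 0 − 5 + 6 + 7 + 1)/8 = 2.0000
Deviations from mean: 2.0000, 0.0000, -1.0000, -2.0000, -7.0000, 4.0000, 5.0000, -1.0000
Σ(x_t−x̄)(x_{t+2}−x̄) = (-2.0000) + (0.0000) + (7.0000) + (-8.0000) + (-35.0000) + (-4.0000) = -42.0000
Denominator Σ(x_t−x̄)² = 100.0000
r_2 = -42.0000 / 100.0000 = -0.420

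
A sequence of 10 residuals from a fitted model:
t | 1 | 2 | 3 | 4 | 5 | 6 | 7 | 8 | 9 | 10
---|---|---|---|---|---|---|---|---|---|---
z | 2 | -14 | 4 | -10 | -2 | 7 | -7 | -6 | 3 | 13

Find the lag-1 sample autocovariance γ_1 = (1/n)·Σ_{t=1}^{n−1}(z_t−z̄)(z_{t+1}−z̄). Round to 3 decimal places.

Mean z̄ = (2 − 14 + 4 − 10 − 2 + 7 − 7 − 6 + 3 + 13)/10 = -1.0000
Σ_{t=1}^{9}(z_t−z̄)(z_{t+1}−z̄) = -130.0000
γ_1 = -130.0000 / 10 = -13.000

-13.000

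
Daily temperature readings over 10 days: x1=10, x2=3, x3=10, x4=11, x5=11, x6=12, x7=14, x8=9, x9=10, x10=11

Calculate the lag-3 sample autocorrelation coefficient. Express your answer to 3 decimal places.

-0.011

Mean x̄ = (10 + 3 + 10 + 11 + 11 + 12 + 14 + 9 + 10 + 11)/10 = 10.1000
Numerator Σ_{t=1}^{7}(x_t−x̄)(x_{t+3}−x̄) = -0.8300
Denominator Σ(x_t−x̄)² = 72.9000
r_3 = -0.8300 / 72.9000 = -0.011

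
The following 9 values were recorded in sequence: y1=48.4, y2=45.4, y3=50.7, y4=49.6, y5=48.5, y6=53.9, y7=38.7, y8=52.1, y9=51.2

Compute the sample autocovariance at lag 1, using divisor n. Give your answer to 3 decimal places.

-9.165

Mean ȳ = (48.4 + 45.4 + 50.7 + 49.6 + 48.5 + 53.9 + 38.7 + 52.1 + 51.2)/9 = 48.7222
Σ_{t=1}^{8}(y_t−ȳ)(y_{t+1}−ȳ) = -82.4860
γ_1 = -82.4860 / 9 = -9.165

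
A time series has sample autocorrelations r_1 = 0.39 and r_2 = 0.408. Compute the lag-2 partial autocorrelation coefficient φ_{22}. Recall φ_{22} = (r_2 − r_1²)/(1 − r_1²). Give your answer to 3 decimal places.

0.302

φ_{22} = (r_2 − r_1²) / (1 − r_1²)
r_1² = (0.39)² = 0.1521
Numerator = 0.408 − 0.1521 = 0.2559; denominator = 1 − 0.1521 = 0.8479
φ_{22} = 0.2559 / 0.8479 = 0.302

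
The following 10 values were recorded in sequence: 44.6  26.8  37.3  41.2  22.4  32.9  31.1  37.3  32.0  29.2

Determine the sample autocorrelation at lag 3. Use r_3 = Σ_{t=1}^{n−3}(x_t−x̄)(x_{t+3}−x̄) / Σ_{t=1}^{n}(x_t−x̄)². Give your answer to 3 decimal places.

0.266

Mean x̄ = (44.6 + 26.8 + 37.3 + 41.2 + 22.4 + 32.9 + 31.1 + 37.3 + 32.0 + 29.2)/10 = 33.4800
Numerator Σ_{t=1}^{7}(x_t−x̄)(x_{t+3}−x̄) = 107.9908
Denominator Σ(x_t−x̄)² = 406.3360
r_3 = 107.9908 / 406.3360 = 0.266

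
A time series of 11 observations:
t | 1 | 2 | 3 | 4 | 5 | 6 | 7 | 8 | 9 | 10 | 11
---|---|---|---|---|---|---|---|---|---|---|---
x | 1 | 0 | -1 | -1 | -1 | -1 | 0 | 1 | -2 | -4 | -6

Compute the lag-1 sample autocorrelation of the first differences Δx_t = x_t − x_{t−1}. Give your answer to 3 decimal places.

First differences Δx: -1, -1, 0, 0, 0, 1, 1, -3, -2, -2
Mean of differences = -0.7000
Numerator Σ(Δx_t−Δx̄)(Δx_{t+1}−Δx̄) = 5.7100
Denominator Σ(Δx_t−Δx̄)² = 16.1000
r_1(Δx) = 5.7100 / 16.1000 = 0.355

0.355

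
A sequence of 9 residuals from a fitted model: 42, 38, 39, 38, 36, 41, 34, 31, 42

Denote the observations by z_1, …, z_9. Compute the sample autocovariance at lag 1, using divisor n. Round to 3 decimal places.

-2.112

Mean z̄ = (42 + 38 + 39 + 38 + 36 + 41 + 34 + 31 + 42)/9 = 37.8889
Σ_{t=1}^{8}(z_t−z̄)(z_{t+1}−z̄) = -19.0123
γ_1 = -19.0123 / 9 = -2.112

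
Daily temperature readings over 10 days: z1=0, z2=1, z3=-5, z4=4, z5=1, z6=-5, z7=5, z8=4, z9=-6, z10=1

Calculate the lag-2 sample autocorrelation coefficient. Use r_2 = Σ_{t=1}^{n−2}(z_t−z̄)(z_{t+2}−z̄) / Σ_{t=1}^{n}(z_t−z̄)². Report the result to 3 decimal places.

-0.425

Mean z̄ = (0 + 1 − 5 + 4 + 1 − 5 + 5 + 4 − 6 + 1)/10 = 0.0000
Numerator Σ_{t=1}^{8}(z_t−z̄)(z_{t+2}−z̄) = -62.0000
Denominator Σ(z_t−z̄)² = 146.0000
r_2 = -62.0000 / 146.0000 = -0.425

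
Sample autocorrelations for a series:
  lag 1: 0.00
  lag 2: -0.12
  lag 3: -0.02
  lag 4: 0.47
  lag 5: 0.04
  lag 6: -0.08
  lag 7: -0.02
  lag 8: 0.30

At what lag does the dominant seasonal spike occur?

The largest autocorrelation is r_4 = 0.47, with a weaker echo at lag 8 (0.30); the remaining lags stay at or below 0.04.
The dominant spike at lag 4 indicates a seasonal period of 4.

4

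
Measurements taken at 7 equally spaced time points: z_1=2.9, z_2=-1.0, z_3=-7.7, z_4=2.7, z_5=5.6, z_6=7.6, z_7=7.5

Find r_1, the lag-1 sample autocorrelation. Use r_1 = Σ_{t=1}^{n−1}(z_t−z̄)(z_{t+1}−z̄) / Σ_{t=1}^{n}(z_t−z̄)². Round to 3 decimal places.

0.419

Mean z̄ = (2.9 − 1.0 − 7.7 + 2.7 + 5.6 + 7.6 + 7.5)/7 = 2.5143
Deviations from mean: 0.3857, -3.5143, -10.2143, 0.1857, 3.0857, 5.0857, 4.9857
Σ(z_t−z̄)(z_{t+1}−z̄) = (-1.3555) + (35.8959) + (-1.8969) + (0.5731) + (15.6931) + (25.3559) = 74.2655
Denominator Σ(z_t−z̄)² = 177.1086
r_1 = 74.2655 / 177.1086 = 0.419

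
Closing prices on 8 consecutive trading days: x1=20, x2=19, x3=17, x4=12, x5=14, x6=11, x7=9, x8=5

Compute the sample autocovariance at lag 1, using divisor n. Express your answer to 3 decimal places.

12.170

Mean x̄ = (20 + 19 + 17 + 12 + 14 + 11 + 9 + 5)/8 = 13.3750
Deviations: 6.6250, 5.6250, 3.6250, -1.3750, 0.6250, -2.3750, -4.3750, -8.3750
Σ_{t=1}^{7}(x_t−x̄)(x_{t+1}−x̄) = 97.3594
γ_1 = 97.3594 / 8 = 12.170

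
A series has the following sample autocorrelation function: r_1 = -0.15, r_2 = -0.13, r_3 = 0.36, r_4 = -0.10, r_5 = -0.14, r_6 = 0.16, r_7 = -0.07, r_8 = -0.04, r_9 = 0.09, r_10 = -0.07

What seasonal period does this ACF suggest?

3

The largest autocorrelation is r_3 = 0.36, with a weaker echo at lag 6 (0.16); the remaining lags stay at or below 0.09.
The dominant spike at lag 3 indicates a seasonal period of 3.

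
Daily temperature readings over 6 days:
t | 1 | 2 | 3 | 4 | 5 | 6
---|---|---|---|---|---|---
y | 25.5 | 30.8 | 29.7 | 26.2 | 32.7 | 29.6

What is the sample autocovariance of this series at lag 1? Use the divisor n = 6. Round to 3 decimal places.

Mean ȳ = (25.5 + 30.8 + 29.7 + 26.2 + 32.7 + 29.6)/6 = 29.0833
Deviations: -3.5833, 1.7167, 0.6167, -2.8833, 3.6167, 0.5167
Σ_{t=1}^{5}(y_t−ȳ)(y_{t+1}−ȳ) = -15.4303
γ_1 = -15.4303 / 6 = -2.572

-2.572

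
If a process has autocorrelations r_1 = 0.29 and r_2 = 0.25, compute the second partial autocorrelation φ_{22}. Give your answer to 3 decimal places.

0.181

φ_{22} = (r_2 − r_1²) / (1 − r_1²)
r_1² = (0.29)² = 0.0841
Numerator = 0.25 − 0.0841 = 0.1659; denominator = 1 − 0.0841 = 0.9159
φ_{22} = 0.1659 / 0.9159 = 0.181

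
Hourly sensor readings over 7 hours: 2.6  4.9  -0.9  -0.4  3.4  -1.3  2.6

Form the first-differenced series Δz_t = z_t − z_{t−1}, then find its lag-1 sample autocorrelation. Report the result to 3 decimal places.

-0.556

First differences Δz: 2.3, -5.8, 0.5, 3.8, -4.7, 3.9
Mean of differences = 0.0000
Numerator Σ(Δz_t−Δz̄)(Δz_{t+1}−Δz̄) = -50.5300
Denominator Σ(Δz_t−Δz̄)² = 90.9200
r_1(Δz) = -50.5300 / 90.9200 = -0.556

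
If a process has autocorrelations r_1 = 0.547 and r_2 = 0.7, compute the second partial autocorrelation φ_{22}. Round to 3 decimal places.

0.572

φ_{22} = (r_2 − r_1²) / (1 − r_1²)
r_1² = (0.547)² = 0.299209
Numerator = 0.7 − 0.2992 = 0.4008; denominator = 1 − 0.2992 = 0.7008
φ_{22} = 0.4008 / 0.7008 = 0.572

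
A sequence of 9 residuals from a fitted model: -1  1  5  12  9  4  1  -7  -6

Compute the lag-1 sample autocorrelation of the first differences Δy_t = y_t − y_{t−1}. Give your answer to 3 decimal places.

0.320

First differences Δy: 2, 4, 7, -3, -5, -3, -8, 1
Mean of differences = -0.6250
Numerator Σ(Δy_t−Δȳ)(Δy_{t+1}−Δȳ) = 55.6094
Denominator Σ(Δy_t−Δȳ)² = 173.8750
r_1(Δy) = 55.6094 / 173.8750 = 0.320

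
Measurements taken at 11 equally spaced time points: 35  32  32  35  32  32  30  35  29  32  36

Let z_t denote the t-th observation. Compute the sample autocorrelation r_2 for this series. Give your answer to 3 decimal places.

Mean z̄ = (35 + 32 + 32 + 35 + 32 + 32 + 30 + 35 + 29 + 32 + 36)/11 = 32.7273
Numerator Σ_{t=1}^{9}(z_t−z̄)(z_{t+2}−z̄) = -7.7851
Denominator Σ(z_t−z̄)² = 50.1818
r_2 = -7.7851 / 50.1818 = -0.155

-0.155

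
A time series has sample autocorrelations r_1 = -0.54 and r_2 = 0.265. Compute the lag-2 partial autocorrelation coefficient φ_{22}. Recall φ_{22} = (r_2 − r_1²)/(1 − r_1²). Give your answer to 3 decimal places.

φ_{22} = (r_2 − r_1²) / (1 − r_1²)
r_1² = (-0.54)² = 0.2916
Numerator = 0.265 − 0.2916 = -0.0266; denominator = 1 − 0.2916 = 0.7084
φ_{22} = -0.0266 / 0.7084 = -0.038

-0.038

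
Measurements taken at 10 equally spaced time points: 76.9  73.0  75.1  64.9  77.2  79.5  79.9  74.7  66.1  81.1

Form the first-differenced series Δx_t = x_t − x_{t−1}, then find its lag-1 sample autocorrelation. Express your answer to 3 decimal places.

-0.346

First differences Δx: -3.9, 2.1, -10.2, 12.3, 2.3, 0.4, -5.2, -8.6, 15.0
Mean of differences = 0.4667
Numerator Σ(Δx_t−Δx̄)(Δx_{t+1}−Δx̄) = -209.2178
Denominator Σ(Δx_t−Δx̄)² = 604.4400
r_1(Δx) = -209.2178 / 604.4400 = -0.346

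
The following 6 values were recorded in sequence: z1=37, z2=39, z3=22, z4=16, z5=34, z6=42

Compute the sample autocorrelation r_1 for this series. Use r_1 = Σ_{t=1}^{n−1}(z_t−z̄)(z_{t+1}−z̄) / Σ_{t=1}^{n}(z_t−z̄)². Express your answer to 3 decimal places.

Mean z̄ = (37 + 39 + 22 + 16 + 34 + 42)/6 = 31.6667
Deviations from mean: 5.3333, 7.3333, -9.6667, -15.6667, 2.3333, 10.3333
Σ(z_t−z̄)(z_{t+1}−z̄) = (39.1111) + (-70.8889) + (151.4444) + (-36.5556) + (24.1111) = 107.2222
Denominator Σ(z_t−z̄)² = 533.3333
r_1 = 107.2222 / 533.3333 = 0.201

0.201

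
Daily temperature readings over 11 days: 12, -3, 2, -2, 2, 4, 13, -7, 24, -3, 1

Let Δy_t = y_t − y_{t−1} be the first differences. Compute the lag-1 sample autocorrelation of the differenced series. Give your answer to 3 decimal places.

-0.744

First differences Δy: -15, 5, -4, 4, 2, 9, -20, 31, -27, 4
Mean of differences = -1.1000
Numerator Σ(Δy_t−Δȳ)(Δy_{t+1}−Δȳ) = -1831.2100
Denominator Σ(Δy_t−Δȳ)² = 2460.9000
r_1(Δy) = -1831.2100 / 2460.9000 = -0.744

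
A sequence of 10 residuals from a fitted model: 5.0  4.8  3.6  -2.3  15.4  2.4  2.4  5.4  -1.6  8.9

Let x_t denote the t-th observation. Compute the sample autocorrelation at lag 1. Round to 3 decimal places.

-0.523

Mean x̄ = (5.0 + 4.8 + 3.6 − 2.3 + 15.4 + 2.4 + 2.4 + 5.4 − 1.6 + 8.9)/10 = 4.4000
Numerator Σ_{t=1}^{9}(x_t−x̄)(x_{t+1}−x̄) = -121.4200
Denominator Σ(x_t−x̄)² = 232.3000
r_1 = -121.4200 / 232.3000 = -0.523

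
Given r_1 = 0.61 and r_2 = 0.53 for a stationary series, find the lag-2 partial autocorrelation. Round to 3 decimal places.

φ_{22} = (r_2 − r_1²) / (1 − r_1²)
r_1² = (0.61)² = 0.3721
Numerator = 0.53 − 0.3721 = 0.1579; denominator = 1 − 0.3721 = 0.6279
φ_{22} = 0.1579 / 0.6279 = 0.251

0.251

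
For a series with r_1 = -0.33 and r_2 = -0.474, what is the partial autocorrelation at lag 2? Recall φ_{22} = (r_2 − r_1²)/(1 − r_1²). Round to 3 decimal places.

φ_{22} = (r_2 − r_1²) / (1 − r_1²)
r_1² = (-0.33)² = 0.1089
Numerator = -0.474 − 0.1089 = -0.5829; denominator = 1 − 0.1089 = 0.8911
φ_{22} = -0.5829 / 0.8911 = -0.654

-0.654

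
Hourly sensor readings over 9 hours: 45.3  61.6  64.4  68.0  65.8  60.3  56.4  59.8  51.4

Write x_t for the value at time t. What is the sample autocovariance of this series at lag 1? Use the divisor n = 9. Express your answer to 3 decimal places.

8.921

Mean x̄ = (45.3 + 61.6 + 64.4 + 68.0 + 65.8 + 60.3 + 56.4 + 59.8 + 51.4)/9 = 59.2222
Σ_{t=1}^{8}(x_t−x̄)(x_{t+1}−x̄) = 80.2928
γ_1 = 80.2928 / 9 = 8.921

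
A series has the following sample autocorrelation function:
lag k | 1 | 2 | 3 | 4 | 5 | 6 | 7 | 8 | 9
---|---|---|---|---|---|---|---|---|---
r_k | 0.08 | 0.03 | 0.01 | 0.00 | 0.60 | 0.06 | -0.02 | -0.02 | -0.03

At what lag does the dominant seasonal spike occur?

5

The largest autocorrelation is r_5 = 0.60; the remaining lags stay at or below 0.08.
The dominant spike at lag 5 indicates a seasonal period of 5.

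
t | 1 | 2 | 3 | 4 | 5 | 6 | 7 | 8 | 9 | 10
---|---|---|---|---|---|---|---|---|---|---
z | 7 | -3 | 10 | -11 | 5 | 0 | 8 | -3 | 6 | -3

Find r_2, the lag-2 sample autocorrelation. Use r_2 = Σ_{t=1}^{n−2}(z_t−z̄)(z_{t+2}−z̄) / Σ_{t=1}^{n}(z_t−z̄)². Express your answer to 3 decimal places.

0.581

Mean z̄ = (7 − 3 + 10 − 11 + 5 + 0 + 8 − 3 + 6 − 3)/10 = 1.6000
Numerator Σ_{t=1}^{8}(z_t−z̄)(z_{t+2}−z̄) = 230.4800
Denominator Σ(z_t−z̄)² = 396.4000
r_2 = 230.4800 / 396.4000 = 0.581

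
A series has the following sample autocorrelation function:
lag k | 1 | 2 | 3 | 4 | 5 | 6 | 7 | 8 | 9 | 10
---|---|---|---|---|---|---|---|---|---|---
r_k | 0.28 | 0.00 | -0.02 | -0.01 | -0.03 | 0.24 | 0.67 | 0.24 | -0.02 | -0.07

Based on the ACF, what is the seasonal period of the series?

7

The largest autocorrelation is r_7 = 0.67; the remaining lags stay at or below 0.28. The elevated value at lag 1 (0.28), dropping to 0.00 at lag 2, reflects decaying short-term dependence rather than seasonality.
The dominant spike at lag 7 indicates a seasonal period of 7.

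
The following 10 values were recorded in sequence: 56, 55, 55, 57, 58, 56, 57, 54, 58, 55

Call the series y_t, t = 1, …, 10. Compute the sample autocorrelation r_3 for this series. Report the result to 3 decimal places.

Mean ȳ = (56 + 55 + 55 + 57 + 58 + 56 + 57 + 54 + 58 + 55)/10 = 56.1000
Numerator Σ_{t=1}^{7}(y_t−ȳ)(y_{t+3}−ȳ) = -6.4300
Denominator Σ(y_t−ȳ)² = 16.9000
r_3 = -6.4300 / 16.9000 = -0.380

-0.380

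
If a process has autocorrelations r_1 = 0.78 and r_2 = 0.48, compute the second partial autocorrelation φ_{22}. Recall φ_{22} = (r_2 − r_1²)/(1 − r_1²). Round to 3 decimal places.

-0.328

φ_{22} = (r_2 − r_1²) / (1 − r_1²)
r_1² = (0.78)² = 0.6084
Numerator = 0.48 − 0.6084 = -0.1284; denominator = 1 − 0.6084 = 0.3916
φ_{22} = -0.1284 / 0.3916 = -0.328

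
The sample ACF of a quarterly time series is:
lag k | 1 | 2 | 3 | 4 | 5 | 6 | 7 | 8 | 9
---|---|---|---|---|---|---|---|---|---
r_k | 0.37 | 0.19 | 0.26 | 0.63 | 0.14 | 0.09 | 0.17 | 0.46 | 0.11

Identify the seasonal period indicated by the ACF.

The largest autocorrelation is r_4 = 0.63, with a weaker echo at lag 8 (0.46); the remaining lags stay at or below 0.37. The elevated value at lag 1 (0.37), dropping to 0.19 at lag 2, reflects decaying short-term dependence rather than seasonality.
The dominant spike at lag 4 indicates a seasonal period of 4.

4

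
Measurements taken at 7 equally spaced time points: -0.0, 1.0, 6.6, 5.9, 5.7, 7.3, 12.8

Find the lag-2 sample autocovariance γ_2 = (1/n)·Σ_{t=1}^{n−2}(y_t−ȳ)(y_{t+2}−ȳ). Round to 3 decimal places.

-0.810

Mean ȳ = (-0.0 + 1.0 + 6.6 + 5.9 + 5.7 + 7.3 + 12.8)/7 = 5.6143
Σ_{t=1}^{5}(y_t−ȳ)(y_{t+2}−ȳ) = -5.6704
γ_2 = -5.6704 / 7 = -0.810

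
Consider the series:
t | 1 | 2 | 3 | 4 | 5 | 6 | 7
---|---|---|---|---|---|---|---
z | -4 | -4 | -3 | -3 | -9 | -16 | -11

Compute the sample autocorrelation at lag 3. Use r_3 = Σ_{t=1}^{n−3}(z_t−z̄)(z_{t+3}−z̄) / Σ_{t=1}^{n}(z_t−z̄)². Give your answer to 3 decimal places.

-0.302

Mean z̄ = (-4 − 4 − 3 − 3 − 9 − 16 − 11)/7 = -7.1429
Deviations from mean: 3.1429, 3.1429, 4.1429, 4.1429, -1.8571, -8.8571, -3.8571
Σ(z_t−z̄)(z_{t+3}−z̄) = (13.0204) + (-5.8367) + (-36.6939) + (-15.9796) = -45.4898
Denominator Σ(z_t−z̄)² = 150.8571
r_3 = -45.4898 / 150.8571 = -0.302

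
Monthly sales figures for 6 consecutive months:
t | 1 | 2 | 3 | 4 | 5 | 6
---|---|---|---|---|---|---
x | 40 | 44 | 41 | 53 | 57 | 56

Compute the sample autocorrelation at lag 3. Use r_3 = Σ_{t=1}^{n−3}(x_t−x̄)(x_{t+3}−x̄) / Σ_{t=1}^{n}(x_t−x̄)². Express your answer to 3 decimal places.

Mean x̄ = (40 + 44 + 41 + 53 + 57 + 56)/6 = 48.5000
Deviations from mean: -8.5000, -4.5000, -7.5000, 4.5000, 8.5000, 7.5000
Σ(x_t−x̄)(x_{t+3}−x̄) = (-38.2500) + (-38.2500) + (-56.2500) = -132.7500
Denominator Σ(x_t−x̄)² = 297.5000
r_3 = -132.7500 / 297.5000 = -0.446

-0.446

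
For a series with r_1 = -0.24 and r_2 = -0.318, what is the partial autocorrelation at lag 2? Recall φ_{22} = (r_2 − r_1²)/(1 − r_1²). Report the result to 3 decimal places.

-0.399

φ_{22} = (r_2 − r_1²) / (1 − r_1²)
r_1² = (-0.24)² = 0.0576
Numerator = -0.318 − 0.0576 = -0.3756; denominator = 1 − 0.0576 = 0.9424
φ_{22} = -0.3756 / 0.9424 = -0.399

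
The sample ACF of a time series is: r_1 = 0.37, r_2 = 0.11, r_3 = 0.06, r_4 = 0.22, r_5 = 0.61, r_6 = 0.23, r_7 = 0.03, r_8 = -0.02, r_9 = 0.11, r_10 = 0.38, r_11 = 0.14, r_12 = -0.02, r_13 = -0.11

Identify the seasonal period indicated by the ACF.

5

The largest autocorrelation is r_5 = 0.61, with a weaker echo at lag 10 (0.38); the remaining lags stay at or below 0.37. The elevated value at lag 1 (0.37), dropping to 0.11 at lag 2, reflects decaying short-term dependence rather than seasonality.
The dominant spike at lag 5 indicates a seasonal period of 5.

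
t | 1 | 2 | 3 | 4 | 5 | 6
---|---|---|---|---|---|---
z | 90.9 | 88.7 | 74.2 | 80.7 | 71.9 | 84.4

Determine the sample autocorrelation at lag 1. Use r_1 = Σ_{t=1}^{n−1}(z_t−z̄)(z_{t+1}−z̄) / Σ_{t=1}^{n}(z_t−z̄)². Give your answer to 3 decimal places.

Mean z̄ = (90.9 + 88.7 + 74.2 + 80.7 + 71.9 + 84.4)/6 = 81.8000
Σ(z_t−z̄)(z_{t+1}−z̄) = (62.7900) + (-52.4400) + (8.3600) + (10.8900) + (-25.7400) = 3.8600
Denominator Σ(z_t−z̄)² = 294.1600
r_1 = 3.8600 / 294.1600 = 0.013

0.013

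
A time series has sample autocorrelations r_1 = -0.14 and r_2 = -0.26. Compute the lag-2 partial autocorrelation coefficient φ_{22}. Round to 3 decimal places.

-0.285

φ_{22} = (r_2 − r_1²) / (1 − r_1²)
r_1² = (-0.14)² = 0.0196
Numerator = -0.26 − 0.0196 = -0.2796; denominator = 1 − 0.0196 = 0.9804
φ_{22} = -0.2796 / 0.9804 = -0.285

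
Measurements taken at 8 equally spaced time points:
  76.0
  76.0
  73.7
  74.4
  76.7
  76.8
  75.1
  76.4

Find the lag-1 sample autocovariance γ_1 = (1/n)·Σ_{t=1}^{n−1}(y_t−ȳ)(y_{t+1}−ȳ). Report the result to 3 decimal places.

0.089

Mean ȳ = (76.0 + 76.0 + 73.7 + 74.4 + 76.7 + 76.8 + 75.1 + 76.4)/8 = 75.6375
Σ_{t=1}^{7}(y_t−ȳ)(y_{t+1}−ȳ) = 0.7123
γ_1 = 0.7123 / 8 = 0.089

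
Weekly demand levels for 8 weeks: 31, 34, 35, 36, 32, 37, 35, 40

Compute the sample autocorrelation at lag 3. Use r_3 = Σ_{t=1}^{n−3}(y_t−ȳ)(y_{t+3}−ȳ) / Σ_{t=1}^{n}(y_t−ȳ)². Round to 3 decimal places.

Mean ȳ = (31 + 34 + 35 + 36 + 32 + 37 + 35 + 40)/8 = 35.0000
Numerator Σ_{t=1}^{5}(y_t−ȳ)(y_{t+3}−ȳ) = -16.0000
Denominator Σ(y_t−ȳ)² = 56.0000
r_3 = -16.0000 / 56.0000 = -0.286

-0.286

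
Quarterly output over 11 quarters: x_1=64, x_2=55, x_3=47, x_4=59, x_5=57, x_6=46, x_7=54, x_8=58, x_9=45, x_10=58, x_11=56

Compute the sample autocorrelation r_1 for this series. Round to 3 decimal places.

Mean x̄ = (64 + 55 + 47 + 59 + 57 + 46 + 54 + 58 + 45 + 58 + 56)/11 = 54.4545
Numerator Σ_{t=1}^{10}(x_t−x̄)(x_{t+1}−x̄) = -102.0248
Denominator Σ(x_t−x̄)² = 362.7273
r_1 = -102.0248 / 362.7273 = -0.281

-0.281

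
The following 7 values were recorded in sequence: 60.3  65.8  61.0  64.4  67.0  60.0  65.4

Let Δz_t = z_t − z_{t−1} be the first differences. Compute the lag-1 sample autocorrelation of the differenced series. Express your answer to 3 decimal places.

First differences Δz: 5.5, -4.8, 3.4, 2.6, -7.0, 5.4
Mean of differences = 0.8500
Numerator Σ(Δz_t−Δz̄)(Δz_{t+1}−Δz̄) = -85.6725
Denominator Σ(Δz_t−Δz̄)² = 145.4350
r_1(Δz) = -85.6725 / 145.4350 = -0.589

-0.589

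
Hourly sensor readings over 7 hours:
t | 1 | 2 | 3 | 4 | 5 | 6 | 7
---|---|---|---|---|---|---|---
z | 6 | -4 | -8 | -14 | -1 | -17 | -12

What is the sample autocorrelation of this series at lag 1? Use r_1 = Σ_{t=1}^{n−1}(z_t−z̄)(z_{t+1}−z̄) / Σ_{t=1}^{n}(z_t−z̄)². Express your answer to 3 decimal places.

-0.027

Mean z̄ = (6 − 4 − 8 − 14 − 1 − 17 − 12)/7 = -7.1429
Deviations from mean: 13.1429, 3.1429, -0.8571, -6.8571, 6.1429, -9.8571, -4.8571
Σ(z_t−z̄)(z_{t+1}−z̄) = (41.3061) + (-2.6939) + (5.8776) + (-42.1224) + (-60.5510) + (47.8776) = -10.3061
Denominator Σ(z_t−z̄)² = 388.8571
r_1 = -10.3061 / 388.8571 = -0.027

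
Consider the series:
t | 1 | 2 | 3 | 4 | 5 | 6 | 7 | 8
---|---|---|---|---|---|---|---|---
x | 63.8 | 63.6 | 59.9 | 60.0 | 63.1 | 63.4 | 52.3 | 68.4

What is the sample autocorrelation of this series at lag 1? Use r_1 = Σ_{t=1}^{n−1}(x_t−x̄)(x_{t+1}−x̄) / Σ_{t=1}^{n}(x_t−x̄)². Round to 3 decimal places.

-0.489

Mean x̄ = (63.8 + 63.6 + 59.9 + 60.0 + 63.1 + 63.4 + 52.3 + 68.4)/8 = 61.8125
Numerator Σ_{t=1}^{7}(x_t−x̄)(x_{t+1}−x̄) = -74.4539
Denominator Σ(x_t−x̄)² = 152.1488
r_1 = -74.4539 / 152.1488 = -0.489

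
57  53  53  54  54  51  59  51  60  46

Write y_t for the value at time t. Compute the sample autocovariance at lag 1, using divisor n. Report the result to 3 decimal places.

Mean ȳ = (57 + 53 + 53 + 54 + 54 + 51 + 59 + 51 + 60 + 46)/10 = 53.8000
Σ_{t=1}^{9}(y_t−ȳ)(y_{t+1}−ȳ) = -97.4400
γ_1 = -97.4400 / 10 = -9.744

-9.744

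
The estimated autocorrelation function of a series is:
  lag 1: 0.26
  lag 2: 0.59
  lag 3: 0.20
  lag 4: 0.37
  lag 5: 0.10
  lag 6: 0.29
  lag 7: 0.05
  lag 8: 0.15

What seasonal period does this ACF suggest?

The largest autocorrelation is r_2 = 0.59, with weaker echoes at lags 4 (0.37) and 6 (0.29); the remaining lags stay at or below 0.26.
The dominant spike at lag 2 indicates a seasonal period of 2.

2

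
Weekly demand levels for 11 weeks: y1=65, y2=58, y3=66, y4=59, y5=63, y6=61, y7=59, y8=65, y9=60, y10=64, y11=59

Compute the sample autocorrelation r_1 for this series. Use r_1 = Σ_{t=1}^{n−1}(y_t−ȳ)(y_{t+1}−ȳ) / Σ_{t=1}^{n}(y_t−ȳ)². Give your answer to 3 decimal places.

Mean ȳ = (65 + 58 + 66 + 59 + 63 + 61 + 59 + 65 + 60 + 64 + 59)/11 = 61.7273
Numerator Σ_{t=1}^{10}(y_t−ȳ)(y_{t+1}−ȳ) = -66.8926
Denominator Σ(y_t−ȳ)² = 86.1818
r_1 = -66.8926 / 86.1818 = -0.776

-0.776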